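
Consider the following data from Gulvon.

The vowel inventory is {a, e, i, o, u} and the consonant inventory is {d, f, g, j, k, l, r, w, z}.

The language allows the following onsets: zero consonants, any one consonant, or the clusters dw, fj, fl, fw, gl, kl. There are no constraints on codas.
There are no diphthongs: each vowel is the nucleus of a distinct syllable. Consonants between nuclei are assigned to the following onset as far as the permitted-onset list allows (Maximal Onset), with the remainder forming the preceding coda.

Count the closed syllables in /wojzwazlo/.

2

Nuclei (vowels): o, a, o → 3 syllables.
Between /o/ (V1) and /a/ (V2): /jzw/ splits as /jz/ + /w/ (/w/ is the longest suffix that is a licit onset).
Between /a/ (V2) and /o/ (V3): /zl/; trying suffixes from longest down, /l/ is the first permitted one, so coda /z/ | onset /l/.
Result: wojz.waz.lo.
Classifying each syllable: /wojz/ (closed), /waz/ (closed), /lo/ (open).
Closed syllables: 2.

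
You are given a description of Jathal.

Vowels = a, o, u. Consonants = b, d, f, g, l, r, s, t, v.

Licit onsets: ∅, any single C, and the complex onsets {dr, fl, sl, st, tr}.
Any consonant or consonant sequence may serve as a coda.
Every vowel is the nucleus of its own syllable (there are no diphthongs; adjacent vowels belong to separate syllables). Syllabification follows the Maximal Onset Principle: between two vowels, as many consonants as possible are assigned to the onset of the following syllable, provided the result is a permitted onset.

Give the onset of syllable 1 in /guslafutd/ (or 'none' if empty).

g

Nuclei (vowels): u, a, u → 3 syllables.
σ1/σ2 boundary: /sl/ — entire cluster is a permitted onset → onset /sl/, coda ∅.
σ2/σ3 boundary: just /f/ — single C goes to the following onset.
Result: gu.sla.futd.
Syllable 1 is /gu/: onset /g/, nucleus /u/, coda ∅.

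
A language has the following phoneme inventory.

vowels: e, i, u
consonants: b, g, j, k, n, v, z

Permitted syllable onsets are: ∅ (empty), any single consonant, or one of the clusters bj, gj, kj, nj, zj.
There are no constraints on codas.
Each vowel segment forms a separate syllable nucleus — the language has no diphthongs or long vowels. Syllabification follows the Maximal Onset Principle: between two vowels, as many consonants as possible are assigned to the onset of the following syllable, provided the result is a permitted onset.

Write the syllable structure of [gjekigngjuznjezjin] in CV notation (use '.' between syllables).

Vowels present: e, i, u, e, i; each is a nucleus, giving 5 syllables.
/e…i/ gap (V1→V2): /k/ is a single consonant, so it becomes the next onset.
/i…u/ gap (V2→V3): /gngj/ — longest licit onset from the right is /gj/, leaving /gn/ as coda.
/u…e/ gap (V3→V4): /znj/ splits as /z/ + /nj/ (/nj/ is the longest suffix that is a licit onset).
/e…i/ gap (V4→V5): /zj/ — entire cluster is a permitted onset → onset /zj/, coda ∅.
Result: gje.kign.gjuz.nje.zjin.
Mapping each syllable to C/V: /gje/ → CCV, /kign/ → CVCC, /gjuz/ → CCVC, /nje/ → CCV, /zjin/ → CCVC.

CCV.CVCC.CCVC.CCV.CCVC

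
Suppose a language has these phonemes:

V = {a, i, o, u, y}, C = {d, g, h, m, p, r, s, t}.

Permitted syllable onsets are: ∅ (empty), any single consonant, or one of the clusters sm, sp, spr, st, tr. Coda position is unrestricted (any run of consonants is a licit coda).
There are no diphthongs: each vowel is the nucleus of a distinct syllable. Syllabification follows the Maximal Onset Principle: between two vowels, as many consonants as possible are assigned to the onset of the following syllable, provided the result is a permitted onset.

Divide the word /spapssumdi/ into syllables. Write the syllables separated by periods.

spaps.sum.di

Vowels present: a, u, i; each is a nucleus, giving 3 syllables.
/a…u/ gap (V1→V2): /pss/ splits as /ps/ + /s/ (/s/ is the longest suffix that is a licit onset).
/u…i/ gap (V2→V3): /md/ splits as /m/ + /d/ (/d/ is the longest suffix that is a licit onset).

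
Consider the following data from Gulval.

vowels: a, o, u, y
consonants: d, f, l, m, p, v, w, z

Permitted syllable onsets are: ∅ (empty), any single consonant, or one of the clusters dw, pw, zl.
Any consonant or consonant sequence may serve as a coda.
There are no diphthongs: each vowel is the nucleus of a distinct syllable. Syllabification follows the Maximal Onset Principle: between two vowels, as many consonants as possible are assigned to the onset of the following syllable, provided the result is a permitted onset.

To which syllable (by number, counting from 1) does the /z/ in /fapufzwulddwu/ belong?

2

Nuclei (vowels): a, u, u, u → 4 syllables.
σ1/σ2 boundary: just /p/ — single C goes to the following onset.
σ2/σ3 boundary: /fzw/; trying suffixes from longest down, /w/ is the first permitted one, so coda /fz/ | onset /w/.
σ3/σ4 boundary: cluster /lddw/ — the longest permitted-onset suffix is /dw/; onset = /dw/, preceding coda = /ld/.
Syllabification: fa.pufz.wuld.dwu.
The /z/ is in the coda of syllable 2 (/pufz/).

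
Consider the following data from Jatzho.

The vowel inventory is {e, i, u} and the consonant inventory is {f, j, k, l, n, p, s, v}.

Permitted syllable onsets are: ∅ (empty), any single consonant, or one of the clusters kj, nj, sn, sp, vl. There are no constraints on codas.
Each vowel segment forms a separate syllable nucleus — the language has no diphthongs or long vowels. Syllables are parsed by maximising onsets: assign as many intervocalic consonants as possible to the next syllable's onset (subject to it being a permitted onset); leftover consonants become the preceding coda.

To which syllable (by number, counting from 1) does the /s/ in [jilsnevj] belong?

2

Vowels present: i, e; each is a nucleus, giving 2 syllables.
σ1/σ2 boundary: /lsn/ splits as /l/ + /sn/ (/sn/ is the longest suffix that is a licit onset).
Putting it together: jil.snevj.
The /s/ is in the onset of syllable 2 (/snevj/).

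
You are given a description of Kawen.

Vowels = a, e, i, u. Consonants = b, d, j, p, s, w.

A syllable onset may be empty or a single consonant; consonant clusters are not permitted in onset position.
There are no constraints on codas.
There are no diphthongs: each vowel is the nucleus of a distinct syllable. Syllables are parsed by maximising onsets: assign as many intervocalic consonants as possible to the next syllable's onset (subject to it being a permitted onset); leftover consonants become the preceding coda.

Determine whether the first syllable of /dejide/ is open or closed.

open

The vowels are e, i, e — 3 nuclei, so 3 syllables.
/e…i/ gap (V1→V2): /j/ is a single consonant, so it becomes the next onset.
/i…e/ gap (V2→V3): /d/ is a single consonant, so it becomes the next onset.
So the parse is de.ji.de.
Syllable 1 is /de/; it ends in its nucleus with no coda, so it is open.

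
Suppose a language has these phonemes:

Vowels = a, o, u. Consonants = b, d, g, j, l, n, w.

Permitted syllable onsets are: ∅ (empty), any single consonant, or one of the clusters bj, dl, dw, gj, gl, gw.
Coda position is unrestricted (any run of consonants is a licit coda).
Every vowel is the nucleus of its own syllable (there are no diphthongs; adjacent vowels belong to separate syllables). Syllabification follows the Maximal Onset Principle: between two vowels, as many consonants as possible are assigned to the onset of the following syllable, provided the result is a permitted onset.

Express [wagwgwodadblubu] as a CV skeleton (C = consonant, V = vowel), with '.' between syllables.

Vowels present: a, o, a, u, u; each is a nucleus, giving 5 syllables.
/a…o/ gap (V1→V2): /gwgw/ — longest licit onset from the right is /gw/, leaving /gw/ as coda.
/o…a/ gap (V2→V3): just /d/ — single C goes to the following onset.
/a…u/ gap (V3→V4): /dbl/; trying suffixes from longest down, /l/ is the first permitted one, so coda /db/ | onset /l/.
/u…u/ gap (V4→V5): /b/ is a single consonant, so it becomes the next onset.
So the parse is wagw.gwo.dadb.lu.bu.
Mapping each syllable to C/V: /wagw/ → CVCC, /gwo/ → CCV, /dadb/ → CVCC, /lu/ → CV, /bu/ → CV.

CVCC.CCV.CVCC.CV.CV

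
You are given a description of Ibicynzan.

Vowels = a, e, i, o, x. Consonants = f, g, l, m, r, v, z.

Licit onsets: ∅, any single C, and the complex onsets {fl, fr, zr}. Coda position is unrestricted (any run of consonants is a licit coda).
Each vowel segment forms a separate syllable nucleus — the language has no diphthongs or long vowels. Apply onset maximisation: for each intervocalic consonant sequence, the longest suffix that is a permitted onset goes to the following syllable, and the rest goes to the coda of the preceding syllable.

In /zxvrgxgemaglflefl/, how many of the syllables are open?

2

The vowels are x, x, e, a, e — 5 nuclei, so 5 syllables.
/x…x/ gap (V1→V2): /vrg/ — longest licit onset from the right is /g/, leaving /vr/ as coda.
/x…e/ gap (V2→V3): /g/ is a single consonant, so it becomes the next onset.
/e…a/ gap (V3→V4): just /m/ — single C goes to the following onset.
/a…e/ gap (V4→V5): cluster /glfl/ — the longest permitted-onset suffix is /fl/; onset = /fl/, preceding coda = /gl/.
Syllabification: zxvr.gx.ge.magl.flefl.
Classifying each syllable: /zxvr/ (closed), /gx/ (open), /ge/ (open), /magl/ (closed), /flefl/ (closed).
Open syllables: 2.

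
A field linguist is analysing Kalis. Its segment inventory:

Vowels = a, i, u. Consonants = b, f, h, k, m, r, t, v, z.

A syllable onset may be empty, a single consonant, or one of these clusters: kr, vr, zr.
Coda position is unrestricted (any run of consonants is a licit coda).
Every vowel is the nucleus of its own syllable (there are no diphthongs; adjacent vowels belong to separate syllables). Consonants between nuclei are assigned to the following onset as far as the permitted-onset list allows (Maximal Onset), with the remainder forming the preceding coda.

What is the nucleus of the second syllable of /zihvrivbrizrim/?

i

Vowels present: i, i, i, i; each is a nucleus, giving 4 syllables.
The second nucleus (vowel 2 from the left) is /i/.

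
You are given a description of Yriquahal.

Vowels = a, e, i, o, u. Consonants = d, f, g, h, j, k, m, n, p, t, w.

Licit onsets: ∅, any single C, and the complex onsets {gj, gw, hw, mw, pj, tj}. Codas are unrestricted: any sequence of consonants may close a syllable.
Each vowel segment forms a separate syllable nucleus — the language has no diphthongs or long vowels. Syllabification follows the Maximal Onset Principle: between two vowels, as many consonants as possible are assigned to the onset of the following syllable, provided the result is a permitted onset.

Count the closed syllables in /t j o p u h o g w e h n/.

Vowels present: o, u, o, e; each is a nucleus, giving 4 syllables.
σ1/σ2 boundary: /p/ is a single consonant, so it becomes the next onset.
σ2/σ3 boundary: /h/ → onset of the next syllable (single consonants are always licit onsets).
σ3/σ4 boundary: /gw/ is a licit onset in full, so it all attaches to the next syllable.
Putting it together: tjo.pu.ho.gwehn.
Classifying each syllable: /tjo/ (open), /pu/ (open), /ho/ (open), /gwehn/ (closed).
Closed syllables: 1.

1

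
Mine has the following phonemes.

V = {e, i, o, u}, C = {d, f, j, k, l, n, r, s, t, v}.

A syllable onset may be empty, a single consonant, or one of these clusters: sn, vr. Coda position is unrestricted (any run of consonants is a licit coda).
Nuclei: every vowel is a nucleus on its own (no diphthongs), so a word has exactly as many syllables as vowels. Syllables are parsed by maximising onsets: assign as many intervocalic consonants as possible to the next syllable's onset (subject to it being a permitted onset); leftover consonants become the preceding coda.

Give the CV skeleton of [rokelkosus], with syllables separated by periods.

CV.CVC.CV.CVC

The vowels are o, e, o, u — 4 nuclei, so 4 syllables.
/o…e/ gap (V1→V2): /k/ → onset of the next syllable (single consonants are always licit onsets).
/e…o/ gap (V2→V3): /lk/ splits as /l/ + /k/ (/k/ is the longest suffix that is a licit onset).
/o…u/ gap (V3→V4): /s/ → onset of the next syllable (single consonants are always licit onsets).
Result: ro.kel.ko.sus.
Mapping each syllable to C/V: /ro/ → CV, /kel/ → CVC, /ko/ → CV, /sus/ → CVC.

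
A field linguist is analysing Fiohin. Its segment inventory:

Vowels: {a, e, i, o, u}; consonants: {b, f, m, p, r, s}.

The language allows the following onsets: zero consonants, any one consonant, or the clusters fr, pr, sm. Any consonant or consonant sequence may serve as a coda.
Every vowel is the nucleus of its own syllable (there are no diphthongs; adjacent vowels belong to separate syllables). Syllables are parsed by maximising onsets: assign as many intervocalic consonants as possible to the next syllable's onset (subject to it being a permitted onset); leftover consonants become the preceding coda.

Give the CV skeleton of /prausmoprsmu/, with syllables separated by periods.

The vowels are a, u, o, u — 4 nuclei, so 4 syllables.
Between /a/ (V1) and /u/ (V2): no consonants, so the boundary falls immediately after /a/.
Between /u/ (V2) and /o/ (V3): /sm/ — entire cluster is a permitted onset → onset /sm/, coda ∅.
Between /o/ (V3) and /u/ (V4): /prsm/; trying suffixes from longest down, /sm/ is the first permitted one, so coda /pr/ | onset /sm/.
So the parse is pra.u.smopr.smu.
Mapping each syllable to C/V: /pra/ → CCV, /u/ → V, /smopr/ → CCVCC, /smu/ → CCV.

CCV.V.CCVCC.CCV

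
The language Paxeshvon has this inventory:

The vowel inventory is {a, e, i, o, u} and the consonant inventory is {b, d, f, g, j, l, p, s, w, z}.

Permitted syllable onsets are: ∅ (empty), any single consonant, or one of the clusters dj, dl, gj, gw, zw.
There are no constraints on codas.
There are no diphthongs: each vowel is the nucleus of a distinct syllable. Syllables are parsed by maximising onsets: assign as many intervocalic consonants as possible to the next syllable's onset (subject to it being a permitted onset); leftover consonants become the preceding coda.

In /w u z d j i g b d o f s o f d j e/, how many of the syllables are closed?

The vowels are u, i, o, o, e — 5 nuclei, so 5 syllables.
σ1/σ2 boundary: cluster /zdj/ — the longest permitted-onset suffix is /dj/; onset = /dj/, preceding coda = /z/.
σ2/σ3 boundary: /gbd/ — longest licit onset from the right is /d/, leaving /gb/ as coda.
σ3/σ4 boundary: cluster /fs/ — the longest permitted-onset suffix is /s/; onset = /s/, preceding coda = /f/.
σ4/σ5 boundary: /fdj/; trying suffixes from longest down, /dj/ is the first permitted one, so coda /f/ | onset /dj/.
Result: wuz.djigb.dof.sof.dje.
Classifying each syllable: /wuz/ (closed), /djigb/ (closed), /dof/ (closed), /sof/ (closed), /dje/ (open).
Closed syllables: 4.

4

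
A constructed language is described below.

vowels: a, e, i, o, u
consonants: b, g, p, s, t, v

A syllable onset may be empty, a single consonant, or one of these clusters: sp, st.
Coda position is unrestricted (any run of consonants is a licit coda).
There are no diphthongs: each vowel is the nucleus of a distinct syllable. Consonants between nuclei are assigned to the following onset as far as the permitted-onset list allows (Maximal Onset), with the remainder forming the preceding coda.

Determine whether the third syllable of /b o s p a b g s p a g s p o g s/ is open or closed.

Vowels present: o, a, a, o; each is a nucleus, giving 4 syllables.
/o…a/ gap (V1→V2): cluster /sp/ — /sp/ is itself a permitted onset, so the whole cluster goes right; preceding coda = ∅.
/a…a/ gap (V2→V3): /bgsp/ splits as /bg/ + /sp/ (/sp/ is the longest suffix that is a licit onset).
/a…o/ gap (V3→V4): /gsp/ — longest licit onset from the right is /sp/, leaving /g/ as coda.
So the parse is bo.spabg.spag.spogs.
Syllable 3 is /spag/ with coda /g/, so it is closed.

closed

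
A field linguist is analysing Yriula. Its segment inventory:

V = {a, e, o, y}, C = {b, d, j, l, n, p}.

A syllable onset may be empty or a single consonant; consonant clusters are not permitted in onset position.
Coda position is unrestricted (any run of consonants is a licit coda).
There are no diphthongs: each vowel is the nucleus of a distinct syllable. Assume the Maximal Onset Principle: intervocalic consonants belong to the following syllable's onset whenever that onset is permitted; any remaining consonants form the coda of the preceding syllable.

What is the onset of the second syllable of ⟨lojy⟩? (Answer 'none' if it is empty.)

Vowels present: o, y; each is a nucleus, giving 2 syllables.
V1 /o/ – V2 /y/: /j/ is a single consonant, so it becomes the next onset.
So the parse is lo.jy.
Syllable 2 is /jy/: onset /j/, nucleus /y/, coda ∅.

j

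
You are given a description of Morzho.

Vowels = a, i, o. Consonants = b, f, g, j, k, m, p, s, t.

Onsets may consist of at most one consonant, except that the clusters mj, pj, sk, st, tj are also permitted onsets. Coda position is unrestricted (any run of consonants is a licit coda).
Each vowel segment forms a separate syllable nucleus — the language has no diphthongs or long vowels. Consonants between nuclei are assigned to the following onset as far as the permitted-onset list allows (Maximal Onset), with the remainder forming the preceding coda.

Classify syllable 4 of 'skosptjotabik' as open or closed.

closed

The vowels are o, o, a, i — 4 nuclei, so 4 syllables.
/o…o/ gap (V1→V2): /sptj/ splits as /sp/ + /tj/ (/tj/ is the longest suffix that is a licit onset).
/o…a/ gap (V2→V3): just /t/ — single C goes to the following onset.
/a…i/ gap (V3→V4): just /b/ — single C goes to the following onset.
Putting it together: skosp.tjo.ta.bik.
Syllable 4 is /bik/ with coda /k/, so it is closed.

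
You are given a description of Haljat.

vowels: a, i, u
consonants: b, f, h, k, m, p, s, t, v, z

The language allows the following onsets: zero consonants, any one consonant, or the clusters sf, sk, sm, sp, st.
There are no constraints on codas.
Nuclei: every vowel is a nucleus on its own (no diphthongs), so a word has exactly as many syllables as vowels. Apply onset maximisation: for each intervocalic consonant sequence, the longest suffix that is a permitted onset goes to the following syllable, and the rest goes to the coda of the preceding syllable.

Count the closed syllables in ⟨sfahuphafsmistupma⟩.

3

Nuclei (vowels): a, u, a, i, u, a → 6 syllables.
/a…u/ gap (V1→V2): /h/ → onset of the next syllable (single consonants are always licit onsets).
/u…a/ gap (V2→V3): /ph/ splits as /p/ + /h/ (/h/ is the longest suffix that is a licit onset).
/a…i/ gap (V3→V4): /fsm/ — longest licit onset from the right is /sm/, leaving /f/ as coda.
/i…u/ gap (V4→V5): /st/ is a licit onset in full, so it all attaches to the next syllable.
/u…a/ gap (V5→V6): /pm/ splits as /p/ + /m/ (/m/ is the longest suffix that is a licit onset).
Syllabification: sfa.hup.haf.smi.stup.ma.
Classifying each syllable: /sfa/ (open), /hup/ (closed), /haf/ (closed), /smi/ (open), /stup/ (closed), /ma/ (open).
Closed syllables: 3.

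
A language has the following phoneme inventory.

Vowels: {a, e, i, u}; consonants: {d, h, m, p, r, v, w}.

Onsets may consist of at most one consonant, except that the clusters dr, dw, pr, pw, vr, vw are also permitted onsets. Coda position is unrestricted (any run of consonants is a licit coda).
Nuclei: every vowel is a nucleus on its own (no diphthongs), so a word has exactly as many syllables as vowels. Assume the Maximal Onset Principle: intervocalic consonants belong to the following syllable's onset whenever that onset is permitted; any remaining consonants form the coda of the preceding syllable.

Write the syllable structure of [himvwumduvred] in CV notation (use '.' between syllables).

The vowels are i, u, u, e — 4 nuclei, so 4 syllables.
Between /i/ (V1) and /u/ (V2): cluster /mvw/ — the longest permitted-onset suffix is /vw/; onset = /vw/, preceding coda = /m/.
Between /u/ (V2) and /u/ (V3): cluster /md/ — the longest permitted-onset suffix is /d/; onset = /d/, preceding coda = /m/.
Between /u/ (V3) and /e/ (V4): /vr/ — entire cluster is a permitted onset → onset /vr/, coda ∅.
Syllabification: him.vwum.du.vred.
Mapping each syllable to C/V: /him/ → CVC, /vwum/ → CCVC, /du/ → CV, /vred/ → CCVC.

CVC.CCVC.CV.CCVC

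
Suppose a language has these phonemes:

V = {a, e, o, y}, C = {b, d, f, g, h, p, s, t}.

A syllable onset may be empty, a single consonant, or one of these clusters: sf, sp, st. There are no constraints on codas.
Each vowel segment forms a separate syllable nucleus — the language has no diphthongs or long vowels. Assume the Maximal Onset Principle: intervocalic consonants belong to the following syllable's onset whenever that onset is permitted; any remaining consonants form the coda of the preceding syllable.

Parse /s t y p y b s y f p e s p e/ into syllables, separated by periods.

The vowels are y, y, y, e, e — 5 nuclei, so 5 syllables.
V1 /y/ – V2 /y/: /p/ → onset of the next syllable (single consonants are always licit onsets).
V2 /y/ – V3 /y/: cluster /bs/ — the longest permitted-onset suffix is /s/; onset = /s/, preceding coda = /b/.
V3 /y/ – V4 /e/: /fp/ splits as /f/ + /p/ (/p/ is the longest suffix that is a licit onset).
V4 /e/ – V5 /e/: /sp/ — entire cluster is a permitted onset → onset /sp/, coda ∅.

sty.pyb.syf.pe.spe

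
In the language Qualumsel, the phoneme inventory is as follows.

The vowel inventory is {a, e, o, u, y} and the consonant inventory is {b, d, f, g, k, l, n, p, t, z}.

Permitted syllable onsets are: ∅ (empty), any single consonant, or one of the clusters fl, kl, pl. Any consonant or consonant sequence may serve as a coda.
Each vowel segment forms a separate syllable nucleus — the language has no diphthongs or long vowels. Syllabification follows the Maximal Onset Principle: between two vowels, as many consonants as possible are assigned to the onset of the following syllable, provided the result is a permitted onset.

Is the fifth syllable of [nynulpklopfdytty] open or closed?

The vowels are y, u, o, y, y — 5 nuclei, so 5 syllables.
σ1/σ2 boundary: /n/ → onset of the next syllable (single consonants are always licit onsets).
σ2/σ3 boundary: /lpkl/ — longest licit onset from the right is /kl/, leaving /lp/ as coda.
σ3/σ4 boundary: /pfd/ — longest licit onset from the right is /d/, leaving /pf/ as coda.
σ4/σ5 boundary: /tt/; trying suffixes from longest down, /t/ is the first permitted one, so coda /t/ | onset /t/.
Result: ny.nulp.klopf.dyt.ty.
Syllable 5 is /ty/; it ends in its nucleus with no coda, so it is open.

open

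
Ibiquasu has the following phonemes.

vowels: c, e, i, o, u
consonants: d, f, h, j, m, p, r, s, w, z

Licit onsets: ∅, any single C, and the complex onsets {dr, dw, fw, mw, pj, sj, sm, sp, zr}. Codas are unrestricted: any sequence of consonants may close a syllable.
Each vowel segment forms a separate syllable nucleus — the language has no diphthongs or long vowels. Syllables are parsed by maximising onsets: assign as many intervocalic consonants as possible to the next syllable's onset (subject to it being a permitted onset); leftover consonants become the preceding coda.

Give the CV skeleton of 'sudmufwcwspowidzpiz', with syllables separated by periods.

Vowels present: u, u, c, o, i, i; each is a nucleus, giving 6 syllables.
Between /u/ (V1) and /u/ (V2): cluster /dm/ — the longest permitted-onset suffix is /m/; onset = /m/, preceding coda = /d/.
Between /u/ (V2) and /c/ (V3): cluster /fw/ — /fw/ is itself a permitted onset, so the whole cluster goes right; preceding coda = ∅.
Between /c/ (V3) and /o/ (V4): /wsp/ splits as /w/ + /sp/ (/sp/ is the longest suffix that is a licit onset).
Between /o/ (V4) and /i/ (V5): /w/ → onset of the next syllable (single consonants are always licit onsets).
Between /i/ (V5) and /i/ (V6): cluster /dzp/ — the longest permitted-onset suffix is /p/; onset = /p/, preceding coda = /dz/.
So the parse is sud.mu.fwcw.spo.widz.piz.
Mapping each syllable to C/V: /sud/ → CVC, /mu/ → CV, /fwcw/ → CCVC, /spo/ → CCV, /widz/ → CVCC, /piz/ → CVC.

CVC.CV.CCVC.CCV.CVCC.CVC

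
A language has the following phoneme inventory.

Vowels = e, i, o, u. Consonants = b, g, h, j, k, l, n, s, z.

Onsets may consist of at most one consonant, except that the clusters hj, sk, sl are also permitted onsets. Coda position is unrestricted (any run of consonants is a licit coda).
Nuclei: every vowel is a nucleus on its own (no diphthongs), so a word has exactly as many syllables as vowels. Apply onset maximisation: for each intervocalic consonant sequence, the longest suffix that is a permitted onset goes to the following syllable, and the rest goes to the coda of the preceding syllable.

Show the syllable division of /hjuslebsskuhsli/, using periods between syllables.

Nuclei (vowels): u, e, u, i → 4 syllables.
σ1/σ2 boundary: cluster /sl/ — /sl/ is itself a permitted onset, so the whole cluster goes right; preceding coda = ∅.
σ2/σ3 boundary: /bssk/ — longest licit onset from the right is /sk/, leaving /bs/ as coda.
σ3/σ4 boundary: /hsl/ splits as /h/ + /sl/ (/sl/ is the longest suffix that is a licit onset).

hju.slebs.skuh.sli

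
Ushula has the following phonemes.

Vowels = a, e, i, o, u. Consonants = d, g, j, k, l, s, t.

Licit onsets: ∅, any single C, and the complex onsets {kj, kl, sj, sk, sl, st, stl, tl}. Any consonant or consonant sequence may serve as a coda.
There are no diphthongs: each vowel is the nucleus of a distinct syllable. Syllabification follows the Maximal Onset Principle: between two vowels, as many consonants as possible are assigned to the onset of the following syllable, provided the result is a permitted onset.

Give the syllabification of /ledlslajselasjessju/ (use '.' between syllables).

ledl.slaj.se.la.sjes.sju

The vowels are e, a, e, a, e, u — 6 nuclei, so 6 syllables.
/e…a/ gap (V1→V2): /dlsl/ splits as /dl/ + /sl/ (/sl/ is the longest suffix that is a licit onset).
/a…e/ gap (V2→V3): cluster /js/ — the longest permitted-onset suffix is /s/; onset = /s/, preceding coda = /j/.
/e…a/ gap (V3→V4): just /l/ — single C goes to the following onset.
/a…e/ gap (V4→V5): /sj/ — entire cluster is a permitted onset → onset /sj/, coda ∅.
/e…u/ gap (V5→V6): cluster /ssj/ — the longest permitted-onset suffix is /sj/; onset = /sj/, preceding coda = /s/.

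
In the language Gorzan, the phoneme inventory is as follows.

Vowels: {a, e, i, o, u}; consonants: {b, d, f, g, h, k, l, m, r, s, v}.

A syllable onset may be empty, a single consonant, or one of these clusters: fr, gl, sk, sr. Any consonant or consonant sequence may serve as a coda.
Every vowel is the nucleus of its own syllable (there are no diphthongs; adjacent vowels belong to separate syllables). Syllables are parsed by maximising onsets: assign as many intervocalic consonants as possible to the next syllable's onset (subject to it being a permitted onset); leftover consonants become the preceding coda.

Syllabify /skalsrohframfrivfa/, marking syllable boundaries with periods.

skal.sroh.fram.friv.fa

Nuclei (vowels): a, o, a, i, a → 5 syllables.
σ1/σ2 boundary: /lsr/ — longest licit onset from the right is /sr/, leaving /l/ as coda.
σ2/σ3 boundary: /hfr/ splits as /h/ + /fr/ (/fr/ is the longest suffix that is a licit onset).
σ3/σ4 boundary: cluster /mfr/ — the longest permitted-onset suffix is /fr/; onset = /fr/, preceding coda = /m/.
σ4/σ5 boundary: cluster /vf/ — the longest permitted-onset suffix is /f/; onset = /f/, preceding coda = /v/.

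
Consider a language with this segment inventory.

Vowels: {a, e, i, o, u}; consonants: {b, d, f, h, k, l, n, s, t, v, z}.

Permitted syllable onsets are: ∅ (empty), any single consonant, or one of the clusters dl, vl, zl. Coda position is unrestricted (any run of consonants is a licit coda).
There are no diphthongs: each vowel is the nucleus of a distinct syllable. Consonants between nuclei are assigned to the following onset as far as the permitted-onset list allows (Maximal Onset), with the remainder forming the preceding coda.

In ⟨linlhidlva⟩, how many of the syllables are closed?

Nuclei (vowels): i, i, a → 3 syllables.
σ1/σ2 boundary: /nlh/; trying suffixes from longest down, /h/ is the first permitted one, so coda /nl/ | onset /h/.
σ2/σ3 boundary: /dlv/ — longest licit onset from the right is /v/, leaving /dl/ as coda.
Result: linl.hidl.va.
Classifying each syllable: /linl/ (closed), /hidl/ (closed), /va/ (open).
Closed syllables: 2.

2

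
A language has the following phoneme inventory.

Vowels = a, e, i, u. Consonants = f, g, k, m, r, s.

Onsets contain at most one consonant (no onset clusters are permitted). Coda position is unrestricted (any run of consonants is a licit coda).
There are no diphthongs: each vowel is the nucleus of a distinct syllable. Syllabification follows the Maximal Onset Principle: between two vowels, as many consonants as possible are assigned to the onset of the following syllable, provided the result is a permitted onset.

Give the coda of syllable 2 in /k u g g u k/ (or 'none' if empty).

Nuclei (vowels): u, u → 2 syllables.
V1 /u/ – V2 /u/: /gg/ splits as /g/ + /g/ (/g/ is the longest suffix that is a licit onset).
So the parse is kug.guk.
Syllable 2 is /guk/: onset /g/, nucleus /u/, coda /k/.

k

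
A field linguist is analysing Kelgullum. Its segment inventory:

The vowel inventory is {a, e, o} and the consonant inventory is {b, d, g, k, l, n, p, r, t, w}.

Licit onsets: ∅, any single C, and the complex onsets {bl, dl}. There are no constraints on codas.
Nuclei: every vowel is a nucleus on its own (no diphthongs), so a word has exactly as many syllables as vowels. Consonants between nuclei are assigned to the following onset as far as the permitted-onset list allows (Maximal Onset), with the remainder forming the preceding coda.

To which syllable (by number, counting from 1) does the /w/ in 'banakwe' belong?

Nuclei (vowels): a, a, e → 3 syllables.
σ1/σ2 boundary: just /n/ — single C goes to the following onset.
σ2/σ3 boundary: /kw/ — longest licit onset from the right is /w/, leaving /k/ as coda.
Putting it together: ba.nak.we.
The /w/ is in the onset of syllable 3 (/we/).

3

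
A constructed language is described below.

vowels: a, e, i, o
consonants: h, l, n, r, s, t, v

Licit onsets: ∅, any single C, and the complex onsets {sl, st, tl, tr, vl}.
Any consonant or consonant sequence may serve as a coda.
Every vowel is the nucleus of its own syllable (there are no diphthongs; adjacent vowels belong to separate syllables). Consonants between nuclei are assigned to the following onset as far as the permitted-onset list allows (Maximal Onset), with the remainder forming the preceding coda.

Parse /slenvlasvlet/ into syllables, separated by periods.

slen.vlas.vlet

The vowels are e, a, e — 3 nuclei, so 3 syllables.
Between /e/ (V1) and /a/ (V2): cluster /nvl/ — the longest permitted-onset suffix is /vl/; onset = /vl/, preceding coda = /n/.
Between /a/ (V2) and /e/ (V3): /svl/ — longest licit onset from the right is /vl/, leaving /s/ as coda.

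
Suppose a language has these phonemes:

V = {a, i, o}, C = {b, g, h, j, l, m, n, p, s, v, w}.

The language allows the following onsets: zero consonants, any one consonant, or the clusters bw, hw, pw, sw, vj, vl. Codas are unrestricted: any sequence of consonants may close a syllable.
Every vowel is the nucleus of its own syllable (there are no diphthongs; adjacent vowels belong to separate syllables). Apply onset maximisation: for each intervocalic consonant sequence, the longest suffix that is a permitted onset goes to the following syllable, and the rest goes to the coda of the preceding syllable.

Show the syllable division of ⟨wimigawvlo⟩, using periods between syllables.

The vowels are i, i, a, o — 4 nuclei, so 4 syllables.
/i…i/ gap (V1→V2): /m/ is a single consonant, so it becomes the next onset.
/i…a/ gap (V2→V3): /g/ is a single consonant, so it becomes the next onset.
/a…o/ gap (V3→V4): /wvl/ splits as /w/ + /vl/ (/vl/ is the longest suffix that is a licit onset).

wi.mi.gaw.vlo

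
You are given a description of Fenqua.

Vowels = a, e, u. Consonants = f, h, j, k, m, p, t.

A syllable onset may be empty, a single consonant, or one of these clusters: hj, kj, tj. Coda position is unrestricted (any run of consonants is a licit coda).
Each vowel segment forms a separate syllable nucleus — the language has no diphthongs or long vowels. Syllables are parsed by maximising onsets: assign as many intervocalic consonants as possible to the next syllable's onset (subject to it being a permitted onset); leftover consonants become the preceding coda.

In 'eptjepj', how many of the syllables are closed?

2

The vowels are e, e — 2 nuclei, so 2 syllables.
/e…e/ gap (V1→V2): cluster /ptj/ — the longest permitted-onset suffix is /tj/; onset = /tj/, preceding coda = /p/.
Result: ep.tjepj.
Classifying each syllable: /ep/ (closed), /tjepj/ (closed).
Closed syllables: 2.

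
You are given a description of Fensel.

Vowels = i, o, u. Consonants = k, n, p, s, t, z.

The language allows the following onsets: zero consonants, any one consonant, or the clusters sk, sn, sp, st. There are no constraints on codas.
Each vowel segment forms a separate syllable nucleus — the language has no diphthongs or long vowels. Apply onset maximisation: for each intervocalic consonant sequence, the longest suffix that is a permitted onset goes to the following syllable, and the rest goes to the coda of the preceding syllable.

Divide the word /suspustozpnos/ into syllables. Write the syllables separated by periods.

su.spu.stozp.nos

Nuclei (vowels): u, u, o, o → 4 syllables.
/u…u/ gap (V1→V2): /sp/ is a licit onset in full, so it all attaches to the next syllable.
/u…o/ gap (V2→V3): /st/ — entire cluster is a permitted onset → onset /st/, coda ∅.
/o…o/ gap (V3→V4): /zpn/ splits as /zp/ + /n/ (/n/ is the longest suffix that is a licit onset).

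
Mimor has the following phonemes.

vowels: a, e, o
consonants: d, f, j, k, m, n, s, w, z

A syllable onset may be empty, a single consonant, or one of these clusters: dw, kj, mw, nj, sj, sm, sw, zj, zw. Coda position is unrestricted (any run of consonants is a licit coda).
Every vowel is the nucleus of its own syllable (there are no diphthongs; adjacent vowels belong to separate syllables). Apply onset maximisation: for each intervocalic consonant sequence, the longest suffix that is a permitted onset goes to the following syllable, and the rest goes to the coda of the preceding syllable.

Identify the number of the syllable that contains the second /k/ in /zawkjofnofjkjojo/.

4

Nuclei (vowels): a, o, o, o, o → 5 syllables.
Between /a/ (V1) and /o/ (V2): /wkj/; trying suffixes from longest down, /kj/ is the first permitted one, so coda /w/ | onset /kj/.
Between /o/ (V2) and /o/ (V3): cluster /fn/ — the longest permitted-onset suffix is /n/; onset = /n/, preceding coda = /f/.
Between /o/ (V3) and /o/ (V4): cluster /fjkj/ — the longest permitted-onset suffix is /kj/; onset = /kj/, preceding coda = /fj/.
Between /o/ (V4) and /o/ (V5): /j/ is a single consonant, so it becomes the next onset.
Result: zaw.kjof.nofj.kjo.jo.
The second /k/ is in the onset of syllable 4 (/kjo/).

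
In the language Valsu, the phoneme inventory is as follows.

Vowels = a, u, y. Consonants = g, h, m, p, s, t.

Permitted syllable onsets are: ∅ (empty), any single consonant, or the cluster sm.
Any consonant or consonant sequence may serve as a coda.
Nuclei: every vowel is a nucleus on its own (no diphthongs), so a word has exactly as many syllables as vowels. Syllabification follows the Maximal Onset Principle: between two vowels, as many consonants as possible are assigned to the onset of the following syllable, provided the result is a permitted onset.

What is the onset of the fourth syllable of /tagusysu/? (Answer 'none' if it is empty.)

Nuclei (vowels): a, u, y, u → 4 syllables.
σ1/σ2 boundary: just /g/ — single C goes to the following onset.
σ2/σ3 boundary: just /s/ — single C goes to the following onset.
σ3/σ4 boundary: /s/ is a single consonant, so it becomes the next onset.
Syllabification: ta.gu.sy.su.
Syllable 4 is /su/: onset /s/, nucleus /u/, coda ∅.

s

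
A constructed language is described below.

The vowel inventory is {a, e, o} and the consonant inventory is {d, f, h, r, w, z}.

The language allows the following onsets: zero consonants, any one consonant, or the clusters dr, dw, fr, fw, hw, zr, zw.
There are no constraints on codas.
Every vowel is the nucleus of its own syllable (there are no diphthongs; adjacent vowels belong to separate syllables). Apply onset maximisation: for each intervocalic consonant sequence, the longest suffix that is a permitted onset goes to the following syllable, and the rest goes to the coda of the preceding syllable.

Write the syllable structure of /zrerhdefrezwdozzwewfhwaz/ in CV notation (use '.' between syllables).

Vowels present: e, e, e, o, e, a; each is a nucleus, giving 6 syllables.
Between /e/ (V1) and /e/ (V2): cluster /rhd/ — the longest permitted-onset suffix is /d/; onset = /d/, preceding coda = /rh/.
Between /e/ (V2) and /e/ (V3): /fr/ — entire cluster is a permitted onset → onset /fr/, coda ∅.
Between /e/ (V3) and /o/ (V4): cluster /zwd/ — the longest permitted-onset suffix is /d/; onset = /d/, preceding coda = /zw/.
Between /o/ (V4) and /e/ (V5): cluster /zzw/ — the longest permitted-onset suffix is /zw/; onset = /zw/, preceding coda = /z/.
Between /e/ (V5) and /a/ (V6): /wfhw/ splits as /wf/ + /hw/ (/hw/ is the longest suffix that is a licit onset).
Result: zrerh.de.frezw.doz.zwewf.hwaz.
Mapping each syllable to C/V: /zrerh/ → CCVCC, /de/ → CV, /frezw/ → CCVCC, /doz/ → CVC, /zwewf/ → CCVCC, /hwaz/ → CCVC.

CCVCC.CV.CCVCC.CVC.CCVCC.CCVC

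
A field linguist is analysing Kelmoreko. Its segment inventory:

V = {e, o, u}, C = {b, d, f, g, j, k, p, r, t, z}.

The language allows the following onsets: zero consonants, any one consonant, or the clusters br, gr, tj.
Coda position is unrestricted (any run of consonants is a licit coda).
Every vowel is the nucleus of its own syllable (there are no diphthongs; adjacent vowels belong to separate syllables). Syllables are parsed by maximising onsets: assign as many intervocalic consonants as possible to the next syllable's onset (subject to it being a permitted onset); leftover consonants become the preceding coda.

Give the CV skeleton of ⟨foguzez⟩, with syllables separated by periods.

CV.CV.CVC

The vowels are o, u, e — 3 nuclei, so 3 syllables.
V1 /o/ – V2 /u/: /g/ is a single consonant, so it becomes the next onset.
V2 /u/ – V3 /e/: /z/ → onset of the next syllable (single consonants are always licit onsets).
Syllabification: fo.gu.zez.
Mapping each syllable to C/V: /fo/ → CV, /gu/ → CV, /zez/ → CVC.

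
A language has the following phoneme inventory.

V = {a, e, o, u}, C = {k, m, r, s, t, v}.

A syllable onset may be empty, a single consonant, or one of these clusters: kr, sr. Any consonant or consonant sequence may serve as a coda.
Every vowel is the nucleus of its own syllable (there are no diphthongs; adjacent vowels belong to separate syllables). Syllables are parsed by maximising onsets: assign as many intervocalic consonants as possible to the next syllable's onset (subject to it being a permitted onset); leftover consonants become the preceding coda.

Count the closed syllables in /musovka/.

Nuclei (vowels): u, o, a → 3 syllables.
/u…o/ gap (V1→V2): just /s/ — single C goes to the following onset.
/o…a/ gap (V2→V3): cluster /vk/ — the longest permitted-onset suffix is /k/; onset = /k/, preceding coda = /v/.
Syllabification: mu.sov.ka.
Classifying each syllable: /mu/ (open), /sov/ (closed), /ka/ (open).
Closed syllables: 1.

1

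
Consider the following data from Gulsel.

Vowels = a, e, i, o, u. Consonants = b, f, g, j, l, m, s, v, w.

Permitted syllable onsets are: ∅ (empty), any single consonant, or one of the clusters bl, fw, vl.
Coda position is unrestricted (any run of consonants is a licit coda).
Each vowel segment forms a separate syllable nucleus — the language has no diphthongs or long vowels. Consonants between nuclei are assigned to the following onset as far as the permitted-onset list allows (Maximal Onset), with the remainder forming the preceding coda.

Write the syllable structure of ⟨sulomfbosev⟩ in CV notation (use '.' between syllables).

CV.CVCC.CV.CVC

The vowels are u, o, o, e — 4 nuclei, so 4 syllables.
/u…o/ gap (V1→V2): /l/ is a single consonant, so it becomes the next onset.
/o…o/ gap (V2→V3): /mfb/ splits as /mf/ + /b/ (/b/ is the longest suffix that is a licit onset).
/o…e/ gap (V3→V4): just /s/ — single C goes to the following onset.
Syllabification: su.lomf.bo.sev.
Mapping each syllable to C/V: /su/ → CV, /lomf/ → CVCC, /bo/ → CV, /sev/ → CVC.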